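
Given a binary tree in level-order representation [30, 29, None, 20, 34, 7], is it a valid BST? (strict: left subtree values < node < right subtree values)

Level-order array: [30, 29, None, 20, 34, 7]
Validate using subtree bounds (lo, hi): at each node, require lo < value < hi,
then recurse left with hi=value and right with lo=value.
Preorder trace (stopping at first violation):
  at node 30 with bounds (-inf, +inf): OK
  at node 29 with bounds (-inf, 30): OK
  at node 20 with bounds (-inf, 29): OK
  at node 7 with bounds (-inf, 20): OK
  at node 34 with bounds (29, 30): VIOLATION
Node 34 violates its bound: not (29 < 34 < 30).
Result: Not a valid BST


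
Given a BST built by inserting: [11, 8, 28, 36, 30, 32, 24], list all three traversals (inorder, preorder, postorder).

Tree insertion order: [11, 8, 28, 36, 30, 32, 24]
Tree (level-order array): [11, 8, 28, None, None, 24, 36, None, None, 30, None, None, 32]
Inorder (L, root, R): [8, 11, 24, 28, 30, 32, 36]
Preorder (root, L, R): [11, 8, 28, 24, 36, 30, 32]
Postorder (L, R, root): [8, 24, 32, 30, 36, 28, 11]


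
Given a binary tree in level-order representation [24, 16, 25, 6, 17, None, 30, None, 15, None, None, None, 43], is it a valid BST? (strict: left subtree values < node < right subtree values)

Level-order array: [24, 16, 25, 6, 17, None, 30, None, 15, None, None, None, 43]
Validate using subtree bounds (lo, hi): at each node, require lo < value < hi,
then recurse left with hi=value and right with lo=value.
Preorder trace (stopping at first violation):
  at node 24 with bounds (-inf, +inf): OK
  at node 16 with bounds (-inf, 24): OK
  at node 6 with bounds (-inf, 16): OK
  at node 15 with bounds (6, 16): OK
  at node 17 with bounds (16, 24): OK
  at node 25 with bounds (24, +inf): OK
  at node 30 with bounds (25, +inf): OK
  at node 43 with bounds (30, +inf): OK
No violation found at any node.
Result: Valid BST


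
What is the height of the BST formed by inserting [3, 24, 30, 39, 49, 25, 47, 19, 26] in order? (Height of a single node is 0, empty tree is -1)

Insertion order: [3, 24, 30, 39, 49, 25, 47, 19, 26]
Tree (level-order array): [3, None, 24, 19, 30, None, None, 25, 39, None, 26, None, 49, None, None, 47]
Compute height bottom-up (empty subtree = -1):
  height(19) = 1 + max(-1, -1) = 0
  height(26) = 1 + max(-1, -1) = 0
  height(25) = 1 + max(-1, 0) = 1
  height(47) = 1 + max(-1, -1) = 0
  height(49) = 1 + max(0, -1) = 1
  height(39) = 1 + max(-1, 1) = 2
  height(30) = 1 + max(1, 2) = 3
  height(24) = 1 + max(0, 3) = 4
  height(3) = 1 + max(-1, 4) = 5
Height = 5


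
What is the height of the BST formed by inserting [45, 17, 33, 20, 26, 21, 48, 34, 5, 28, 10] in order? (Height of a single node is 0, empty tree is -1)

Insertion order: [45, 17, 33, 20, 26, 21, 48, 34, 5, 28, 10]
Tree (level-order array): [45, 17, 48, 5, 33, None, None, None, 10, 20, 34, None, None, None, 26, None, None, 21, 28]
Compute height bottom-up (empty subtree = -1):
  height(10) = 1 + max(-1, -1) = 0
  height(5) = 1 + max(-1, 0) = 1
  height(21) = 1 + max(-1, -1) = 0
  height(28) = 1 + max(-1, -1) = 0
  height(26) = 1 + max(0, 0) = 1
  height(20) = 1 + max(-1, 1) = 2
  height(34) = 1 + max(-1, -1) = 0
  height(33) = 1 + max(2, 0) = 3
  height(17) = 1 + max(1, 3) = 4
  height(48) = 1 + max(-1, -1) = 0
  height(45) = 1 + max(4, 0) = 5
Height = 5


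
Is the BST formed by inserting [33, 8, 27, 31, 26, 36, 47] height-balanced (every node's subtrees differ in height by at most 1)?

Tree (level-order array): [33, 8, 36, None, 27, None, 47, 26, 31]
Definition: a tree is height-balanced if, at every node, |h(left) - h(right)| <= 1 (empty subtree has height -1).
Bottom-up per-node check:
  node 26: h_left=-1, h_right=-1, diff=0 [OK], height=0
  node 31: h_left=-1, h_right=-1, diff=0 [OK], height=0
  node 27: h_left=0, h_right=0, diff=0 [OK], height=1
  node 8: h_left=-1, h_right=1, diff=2 [FAIL (|-1-1|=2 > 1)], height=2
  node 47: h_left=-1, h_right=-1, diff=0 [OK], height=0
  node 36: h_left=-1, h_right=0, diff=1 [OK], height=1
  node 33: h_left=2, h_right=1, diff=1 [OK], height=3
Node 8 violates the condition: |-1 - 1| = 2 > 1.
Result: Not balanced


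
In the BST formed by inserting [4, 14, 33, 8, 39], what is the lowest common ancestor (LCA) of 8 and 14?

Tree insertion order: [4, 14, 33, 8, 39]
Tree (level-order array): [4, None, 14, 8, 33, None, None, None, 39]
In a BST, the LCA of p=8, q=14 is the first node v on the
root-to-leaf path with p <= v <= q (go left if both < v, right if both > v).
Walk from root:
  at 4: both 8 and 14 > 4, go right
  at 14: 8 <= 14 <= 14, this is the LCA
LCA = 14


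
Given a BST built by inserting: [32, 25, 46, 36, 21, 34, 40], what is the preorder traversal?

Tree insertion order: [32, 25, 46, 36, 21, 34, 40]
Tree (level-order array): [32, 25, 46, 21, None, 36, None, None, None, 34, 40]
Preorder traversal: [32, 25, 21, 46, 36, 34, 40]


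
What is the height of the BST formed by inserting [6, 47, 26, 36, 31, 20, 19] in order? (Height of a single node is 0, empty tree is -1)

Insertion order: [6, 47, 26, 36, 31, 20, 19]
Tree (level-order array): [6, None, 47, 26, None, 20, 36, 19, None, 31]
Compute height bottom-up (empty subtree = -1):
  height(19) = 1 + max(-1, -1) = 0
  height(20) = 1 + max(0, -1) = 1
  height(31) = 1 + max(-1, -1) = 0
  height(36) = 1 + max(0, -1) = 1
  height(26) = 1 + max(1, 1) = 2
  height(47) = 1 + max(2, -1) = 3
  height(6) = 1 + max(-1, 3) = 4
Height = 4


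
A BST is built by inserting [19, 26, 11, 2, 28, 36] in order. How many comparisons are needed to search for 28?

Search path for 28: 19 -> 26 -> 28
Found: True
Comparisons: 3


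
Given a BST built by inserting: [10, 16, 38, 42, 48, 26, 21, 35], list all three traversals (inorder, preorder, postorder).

Tree insertion order: [10, 16, 38, 42, 48, 26, 21, 35]
Tree (level-order array): [10, None, 16, None, 38, 26, 42, 21, 35, None, 48]
Inorder (L, root, R): [10, 16, 21, 26, 35, 38, 42, 48]
Preorder (root, L, R): [10, 16, 38, 26, 21, 35, 42, 48]
Postorder (L, R, root): [21, 35, 26, 48, 42, 38, 16, 10]


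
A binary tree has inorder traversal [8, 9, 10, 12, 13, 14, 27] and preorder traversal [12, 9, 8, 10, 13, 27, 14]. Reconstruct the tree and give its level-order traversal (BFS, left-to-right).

Inorder:  [8, 9, 10, 12, 13, 14, 27]
Preorder: [12, 9, 8, 10, 13, 27, 14]
Algorithm: preorder visits root first, so consume preorder in order;
for each root, split the current inorder slice at that value into
left-subtree inorder and right-subtree inorder, then recurse.
Recursive splits:
  root=12; inorder splits into left=[8, 9, 10], right=[13, 14, 27]
  root=9; inorder splits into left=[8], right=[10]
  root=8; inorder splits into left=[], right=[]
  root=10; inorder splits into left=[], right=[]
  root=13; inorder splits into left=[], right=[14, 27]
  root=27; inorder splits into left=[14], right=[]
  root=14; inorder splits into left=[], right=[]
Reconstructed level-order: [12, 9, 13, 8, 10, 27, 14]


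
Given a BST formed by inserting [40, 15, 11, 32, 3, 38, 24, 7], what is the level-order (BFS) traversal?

Tree insertion order: [40, 15, 11, 32, 3, 38, 24, 7]
Tree (level-order array): [40, 15, None, 11, 32, 3, None, 24, 38, None, 7]
BFS from the root, enqueuing left then right child of each popped node:
  queue [40] -> pop 40, enqueue [15], visited so far: [40]
  queue [15] -> pop 15, enqueue [11, 32], visited so far: [40, 15]
  queue [11, 32] -> pop 11, enqueue [3], visited so far: [40, 15, 11]
  queue [32, 3] -> pop 32, enqueue [24, 38], visited so far: [40, 15, 11, 32]
  queue [3, 24, 38] -> pop 3, enqueue [7], visited so far: [40, 15, 11, 32, 3]
  queue [24, 38, 7] -> pop 24, enqueue [none], visited so far: [40, 15, 11, 32, 3, 24]
  queue [38, 7] -> pop 38, enqueue [none], visited so far: [40, 15, 11, 32, 3, 24, 38]
  queue [7] -> pop 7, enqueue [none], visited so far: [40, 15, 11, 32, 3, 24, 38, 7]
Result: [40, 15, 11, 32, 3, 24, 38, 7]


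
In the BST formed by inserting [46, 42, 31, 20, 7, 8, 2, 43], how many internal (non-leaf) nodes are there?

Tree built from: [46, 42, 31, 20, 7, 8, 2, 43]
Tree (level-order array): [46, 42, None, 31, 43, 20, None, None, None, 7, None, 2, 8]
Rule: An internal node has at least one child.
Per-node child counts:
  node 46: 1 child(ren)
  node 42: 2 child(ren)
  node 31: 1 child(ren)
  node 20: 1 child(ren)
  node 7: 2 child(ren)
  node 2: 0 child(ren)
  node 8: 0 child(ren)
  node 43: 0 child(ren)
Matching nodes: [46, 42, 31, 20, 7]
Count of internal (non-leaf) nodes: 5


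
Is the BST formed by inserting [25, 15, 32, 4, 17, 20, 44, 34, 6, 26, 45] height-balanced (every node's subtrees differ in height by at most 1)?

Tree (level-order array): [25, 15, 32, 4, 17, 26, 44, None, 6, None, 20, None, None, 34, 45]
Definition: a tree is height-balanced if, at every node, |h(left) - h(right)| <= 1 (empty subtree has height -1).
Bottom-up per-node check:
  node 6: h_left=-1, h_right=-1, diff=0 [OK], height=0
  node 4: h_left=-1, h_right=0, diff=1 [OK], height=1
  node 20: h_left=-1, h_right=-1, diff=0 [OK], height=0
  node 17: h_left=-1, h_right=0, diff=1 [OK], height=1
  node 15: h_left=1, h_right=1, diff=0 [OK], height=2
  node 26: h_left=-1, h_right=-1, diff=0 [OK], height=0
  node 34: h_left=-1, h_right=-1, diff=0 [OK], height=0
  node 45: h_left=-1, h_right=-1, diff=0 [OK], height=0
  node 44: h_left=0, h_right=0, diff=0 [OK], height=1
  node 32: h_left=0, h_right=1, diff=1 [OK], height=2
  node 25: h_left=2, h_right=2, diff=0 [OK], height=3
All nodes satisfy the balance condition.
Result: Balanced


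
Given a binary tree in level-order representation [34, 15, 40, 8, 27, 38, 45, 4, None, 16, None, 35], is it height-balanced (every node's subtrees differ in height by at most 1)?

Tree (level-order array): [34, 15, 40, 8, 27, 38, 45, 4, None, 16, None, 35]
Definition: a tree is height-balanced if, at every node, |h(left) - h(right)| <= 1 (empty subtree has height -1).
Bottom-up per-node check:
  node 4: h_left=-1, h_right=-1, diff=0 [OK], height=0
  node 8: h_left=0, h_right=-1, diff=1 [OK], height=1
  node 16: h_left=-1, h_right=-1, diff=0 [OK], height=0
  node 27: h_left=0, h_right=-1, diff=1 [OK], height=1
  node 15: h_left=1, h_right=1, diff=0 [OK], height=2
  node 35: h_left=-1, h_right=-1, diff=0 [OK], height=0
  node 38: h_left=0, h_right=-1, diff=1 [OK], height=1
  node 45: h_left=-1, h_right=-1, diff=0 [OK], height=0
  node 40: h_left=1, h_right=0, diff=1 [OK], height=2
  node 34: h_left=2, h_right=2, diff=0 [OK], height=3
All nodes satisfy the balance condition.
Result: Balanced


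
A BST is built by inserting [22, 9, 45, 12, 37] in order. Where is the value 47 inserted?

Starting tree (level order): [22, 9, 45, None, 12, 37]
Insertion path: 22 -> 45
Result: insert 47 as right child of 45
Final tree (level order): [22, 9, 45, None, 12, 37, 47]


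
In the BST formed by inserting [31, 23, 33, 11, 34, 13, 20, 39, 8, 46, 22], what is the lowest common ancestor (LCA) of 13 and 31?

Tree insertion order: [31, 23, 33, 11, 34, 13, 20, 39, 8, 46, 22]
Tree (level-order array): [31, 23, 33, 11, None, None, 34, 8, 13, None, 39, None, None, None, 20, None, 46, None, 22]
In a BST, the LCA of p=13, q=31 is the first node v on the
root-to-leaf path with p <= v <= q (go left if both < v, right if both > v).
Walk from root:
  at 31: 13 <= 31 <= 31, this is the LCA
LCA = 31


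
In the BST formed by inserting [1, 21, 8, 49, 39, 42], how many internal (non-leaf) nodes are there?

Tree built from: [1, 21, 8, 49, 39, 42]
Tree (level-order array): [1, None, 21, 8, 49, None, None, 39, None, None, 42]
Rule: An internal node has at least one child.
Per-node child counts:
  node 1: 1 child(ren)
  node 21: 2 child(ren)
  node 8: 0 child(ren)
  node 49: 1 child(ren)
  node 39: 1 child(ren)
  node 42: 0 child(ren)
Matching nodes: [1, 21, 49, 39]
Count of internal (non-leaf) nodes: 4


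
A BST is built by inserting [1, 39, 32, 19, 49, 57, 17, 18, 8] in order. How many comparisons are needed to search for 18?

Search path for 18: 1 -> 39 -> 32 -> 19 -> 17 -> 18
Found: True
Comparisons: 6


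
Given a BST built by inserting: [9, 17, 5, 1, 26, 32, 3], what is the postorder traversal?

Tree insertion order: [9, 17, 5, 1, 26, 32, 3]
Tree (level-order array): [9, 5, 17, 1, None, None, 26, None, 3, None, 32]
Postorder traversal: [3, 1, 5, 32, 26, 17, 9]


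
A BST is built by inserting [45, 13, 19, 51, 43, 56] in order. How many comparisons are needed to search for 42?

Search path for 42: 45 -> 13 -> 19 -> 43
Found: False
Comparisons: 4


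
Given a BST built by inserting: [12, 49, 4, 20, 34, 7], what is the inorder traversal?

Tree insertion order: [12, 49, 4, 20, 34, 7]
Tree (level-order array): [12, 4, 49, None, 7, 20, None, None, None, None, 34]
Inorder traversal: [4, 7, 12, 20, 34, 49]


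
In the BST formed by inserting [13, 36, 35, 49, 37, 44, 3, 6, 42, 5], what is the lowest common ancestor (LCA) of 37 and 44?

Tree insertion order: [13, 36, 35, 49, 37, 44, 3, 6, 42, 5]
Tree (level-order array): [13, 3, 36, None, 6, 35, 49, 5, None, None, None, 37, None, None, None, None, 44, 42]
In a BST, the LCA of p=37, q=44 is the first node v on the
root-to-leaf path with p <= v <= q (go left if both < v, right if both > v).
Walk from root:
  at 13: both 37 and 44 > 13, go right
  at 36: both 37 and 44 > 36, go right
  at 49: both 37 and 44 < 49, go left
  at 37: 37 <= 37 <= 44, this is the LCA
LCA = 37


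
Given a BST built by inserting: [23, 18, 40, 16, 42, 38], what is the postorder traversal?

Tree insertion order: [23, 18, 40, 16, 42, 38]
Tree (level-order array): [23, 18, 40, 16, None, 38, 42]
Postorder traversal: [16, 18, 38, 42, 40, 23]


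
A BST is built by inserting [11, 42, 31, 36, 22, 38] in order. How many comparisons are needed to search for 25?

Search path for 25: 11 -> 42 -> 31 -> 22
Found: False
Comparisons: 4


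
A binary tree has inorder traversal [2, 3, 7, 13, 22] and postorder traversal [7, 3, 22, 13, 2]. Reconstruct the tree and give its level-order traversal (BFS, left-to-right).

Inorder:   [2, 3, 7, 13, 22]
Postorder: [7, 3, 22, 13, 2]
Algorithm: postorder visits root last, so walk postorder right-to-left;
each value is the root of the current inorder slice — split it at that
value, recurse on the right subtree first, then the left.
Recursive splits:
  root=2; inorder splits into left=[], right=[3, 7, 13, 22]
  root=13; inorder splits into left=[3, 7], right=[22]
  root=22; inorder splits into left=[], right=[]
  root=3; inorder splits into left=[], right=[7]
  root=7; inorder splits into left=[], right=[]
Reconstructed level-order: [2, 13, 3, 22, 7]


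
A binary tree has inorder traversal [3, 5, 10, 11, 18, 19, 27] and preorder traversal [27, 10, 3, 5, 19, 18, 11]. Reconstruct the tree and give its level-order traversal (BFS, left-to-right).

Inorder:  [3, 5, 10, 11, 18, 19, 27]
Preorder: [27, 10, 3, 5, 19, 18, 11]
Algorithm: preorder visits root first, so consume preorder in order;
for each root, split the current inorder slice at that value into
left-subtree inorder and right-subtree inorder, then recurse.
Recursive splits:
  root=27; inorder splits into left=[3, 5, 10, 11, 18, 19], right=[]
  root=10; inorder splits into left=[3, 5], right=[11, 18, 19]
  root=3; inorder splits into left=[], right=[5]
  root=5; inorder splits into left=[], right=[]
  root=19; inorder splits into left=[11, 18], right=[]
  root=18; inorder splits into left=[11], right=[]
  root=11; inorder splits into left=[], right=[]
Reconstructed level-order: [27, 10, 3, 19, 5, 18, 11]


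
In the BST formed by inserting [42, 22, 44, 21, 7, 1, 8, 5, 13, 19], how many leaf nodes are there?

Tree built from: [42, 22, 44, 21, 7, 1, 8, 5, 13, 19]
Tree (level-order array): [42, 22, 44, 21, None, None, None, 7, None, 1, 8, None, 5, None, 13, None, None, None, 19]
Rule: A leaf has 0 children.
Per-node child counts:
  node 42: 2 child(ren)
  node 22: 1 child(ren)
  node 21: 1 child(ren)
  node 7: 2 child(ren)
  node 1: 1 child(ren)
  node 5: 0 child(ren)
  node 8: 1 child(ren)
  node 13: 1 child(ren)
  node 19: 0 child(ren)
  node 44: 0 child(ren)
Matching nodes: [5, 19, 44]
Count of leaf nodes: 3


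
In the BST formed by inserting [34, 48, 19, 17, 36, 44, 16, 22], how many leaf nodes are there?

Tree built from: [34, 48, 19, 17, 36, 44, 16, 22]
Tree (level-order array): [34, 19, 48, 17, 22, 36, None, 16, None, None, None, None, 44]
Rule: A leaf has 0 children.
Per-node child counts:
  node 34: 2 child(ren)
  node 19: 2 child(ren)
  node 17: 1 child(ren)
  node 16: 0 child(ren)
  node 22: 0 child(ren)
  node 48: 1 child(ren)
  node 36: 1 child(ren)
  node 44: 0 child(ren)
Matching nodes: [16, 22, 44]
Count of leaf nodes: 3


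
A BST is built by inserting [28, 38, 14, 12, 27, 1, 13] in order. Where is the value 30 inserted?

Starting tree (level order): [28, 14, 38, 12, 27, None, None, 1, 13]
Insertion path: 28 -> 38
Result: insert 30 as left child of 38
Final tree (level order): [28, 14, 38, 12, 27, 30, None, 1, 13]


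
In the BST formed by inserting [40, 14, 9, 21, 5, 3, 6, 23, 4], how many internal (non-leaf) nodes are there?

Tree built from: [40, 14, 9, 21, 5, 3, 6, 23, 4]
Tree (level-order array): [40, 14, None, 9, 21, 5, None, None, 23, 3, 6, None, None, None, 4]
Rule: An internal node has at least one child.
Per-node child counts:
  node 40: 1 child(ren)
  node 14: 2 child(ren)
  node 9: 1 child(ren)
  node 5: 2 child(ren)
  node 3: 1 child(ren)
  node 4: 0 child(ren)
  node 6: 0 child(ren)
  node 21: 1 child(ren)
  node 23: 0 child(ren)
Matching nodes: [40, 14, 9, 5, 3, 21]
Count of internal (non-leaf) nodes: 6


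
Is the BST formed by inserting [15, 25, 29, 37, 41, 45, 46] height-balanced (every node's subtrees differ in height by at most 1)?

Tree (level-order array): [15, None, 25, None, 29, None, 37, None, 41, None, 45, None, 46]
Definition: a tree is height-balanced if, at every node, |h(left) - h(right)| <= 1 (empty subtree has height -1).
Bottom-up per-node check:
  node 46: h_left=-1, h_right=-1, diff=0 [OK], height=0
  node 45: h_left=-1, h_right=0, diff=1 [OK], height=1
  node 41: h_left=-1, h_right=1, diff=2 [FAIL (|-1-1|=2 > 1)], height=2
  node 37: h_left=-1, h_right=2, diff=3 [FAIL (|-1-2|=3 > 1)], height=3
  node 29: h_left=-1, h_right=3, diff=4 [FAIL (|-1-3|=4 > 1)], height=4
  node 25: h_left=-1, h_right=4, diff=5 [FAIL (|-1-4|=5 > 1)], height=5
  node 15: h_left=-1, h_right=5, diff=6 [FAIL (|-1-5|=6 > 1)], height=6
Node 41 violates the condition: |-1 - 1| = 2 > 1.
Result: Not balanced


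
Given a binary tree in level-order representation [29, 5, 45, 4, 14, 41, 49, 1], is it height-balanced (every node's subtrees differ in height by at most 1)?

Tree (level-order array): [29, 5, 45, 4, 14, 41, 49, 1]
Definition: a tree is height-balanced if, at every node, |h(left) - h(right)| <= 1 (empty subtree has height -1).
Bottom-up per-node check:
  node 1: h_left=-1, h_right=-1, diff=0 [OK], height=0
  node 4: h_left=0, h_right=-1, diff=1 [OK], height=1
  node 14: h_left=-1, h_right=-1, diff=0 [OK], height=0
  node 5: h_left=1, h_right=0, diff=1 [OK], height=2
  node 41: h_left=-1, h_right=-1, diff=0 [OK], height=0
  node 49: h_left=-1, h_right=-1, diff=0 [OK], height=0
  node 45: h_left=0, h_right=0, diff=0 [OK], height=1
  node 29: h_left=2, h_right=1, diff=1 [OK], height=3
All nodes satisfy the balance condition.
Result: Balanced


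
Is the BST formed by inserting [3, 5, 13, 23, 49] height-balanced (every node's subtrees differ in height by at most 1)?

Tree (level-order array): [3, None, 5, None, 13, None, 23, None, 49]
Definition: a tree is height-balanced if, at every node, |h(left) - h(right)| <= 1 (empty subtree has height -1).
Bottom-up per-node check:
  node 49: h_left=-1, h_right=-1, diff=0 [OK], height=0
  node 23: h_left=-1, h_right=0, diff=1 [OK], height=1
  node 13: h_left=-1, h_right=1, diff=2 [FAIL (|-1-1|=2 > 1)], height=2
  node 5: h_left=-1, h_right=2, diff=3 [FAIL (|-1-2|=3 > 1)], height=3
  node 3: h_left=-1, h_right=3, diff=4 [FAIL (|-1-3|=4 > 1)], height=4
Node 13 violates the condition: |-1 - 1| = 2 > 1.
Result: Not balanced


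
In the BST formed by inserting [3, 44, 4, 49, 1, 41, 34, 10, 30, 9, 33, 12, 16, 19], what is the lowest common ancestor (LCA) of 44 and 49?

Tree insertion order: [3, 44, 4, 49, 1, 41, 34, 10, 30, 9, 33, 12, 16, 19]
Tree (level-order array): [3, 1, 44, None, None, 4, 49, None, 41, None, None, 34, None, 10, None, 9, 30, None, None, 12, 33, None, 16, None, None, None, 19]
In a BST, the LCA of p=44, q=49 is the first node v on the
root-to-leaf path with p <= v <= q (go left if both < v, right if both > v).
Walk from root:
  at 3: both 44 and 49 > 3, go right
  at 44: 44 <= 44 <= 49, this is the LCA
LCA = 44


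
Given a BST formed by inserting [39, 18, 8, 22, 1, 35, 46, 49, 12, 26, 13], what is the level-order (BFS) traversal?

Tree insertion order: [39, 18, 8, 22, 1, 35, 46, 49, 12, 26, 13]
Tree (level-order array): [39, 18, 46, 8, 22, None, 49, 1, 12, None, 35, None, None, None, None, None, 13, 26]
BFS from the root, enqueuing left then right child of each popped node:
  queue [39] -> pop 39, enqueue [18, 46], visited so far: [39]
  queue [18, 46] -> pop 18, enqueue [8, 22], visited so far: [39, 18]
  queue [46, 8, 22] -> pop 46, enqueue [49], visited so far: [39, 18, 46]
  queue [8, 22, 49] -> pop 8, enqueue [1, 12], visited so far: [39, 18, 46, 8]
  queue [22, 49, 1, 12] -> pop 22, enqueue [35], visited so far: [39, 18, 46, 8, 22]
  queue [49, 1, 12, 35] -> pop 49, enqueue [none], visited so far: [39, 18, 46, 8, 22, 49]
  queue [1, 12, 35] -> pop 1, enqueue [none], visited so far: [39, 18, 46, 8, 22, 49, 1]
  queue [12, 35] -> pop 12, enqueue [13], visited so far: [39, 18, 46, 8, 22, 49, 1, 12]
  queue [35, 13] -> pop 35, enqueue [26], visited so far: [39, 18, 46, 8, 22, 49, 1, 12, 35]
  queue [13, 26] -> pop 13, enqueue [none], visited so far: [39, 18, 46, 8, 22, 49, 1, 12, 35, 13]
  queue [26] -> pop 26, enqueue [none], visited so far: [39, 18, 46, 8, 22, 49, 1, 12, 35, 13, 26]
Result: [39, 18, 46, 8, 22, 49, 1, 12, 35, 13, 26]


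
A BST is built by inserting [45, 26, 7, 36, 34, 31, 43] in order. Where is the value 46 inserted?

Starting tree (level order): [45, 26, None, 7, 36, None, None, 34, 43, 31]
Insertion path: 45
Result: insert 46 as right child of 45
Final tree (level order): [45, 26, 46, 7, 36, None, None, None, None, 34, 43, 31]


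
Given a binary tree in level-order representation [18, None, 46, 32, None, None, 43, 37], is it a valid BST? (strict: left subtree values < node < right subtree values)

Level-order array: [18, None, 46, 32, None, None, 43, 37]
Validate using subtree bounds (lo, hi): at each node, require lo < value < hi,
then recurse left with hi=value and right with lo=value.
Preorder trace (stopping at first violation):
  at node 18 with bounds (-inf, +inf): OK
  at node 46 with bounds (18, +inf): OK
  at node 32 with bounds (18, 46): OK
  at node 43 with bounds (32, 46): OK
  at node 37 with bounds (32, 43): OK
No violation found at any node.
Result: Valid BST


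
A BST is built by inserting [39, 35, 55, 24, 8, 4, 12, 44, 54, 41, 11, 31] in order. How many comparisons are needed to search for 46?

Search path for 46: 39 -> 55 -> 44 -> 54
Found: False
Comparisons: 4


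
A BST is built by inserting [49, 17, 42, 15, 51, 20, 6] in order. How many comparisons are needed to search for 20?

Search path for 20: 49 -> 17 -> 42 -> 20
Found: True
Comparisons: 4


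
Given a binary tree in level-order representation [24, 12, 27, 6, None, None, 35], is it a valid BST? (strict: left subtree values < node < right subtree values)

Level-order array: [24, 12, 27, 6, None, None, 35]
Validate using subtree bounds (lo, hi): at each node, require lo < value < hi,
then recurse left with hi=value and right with lo=value.
Preorder trace (stopping at first violation):
  at node 24 with bounds (-inf, +inf): OK
  at node 12 with bounds (-inf, 24): OK
  at node 6 with bounds (-inf, 12): OK
  at node 27 with bounds (24, +inf): OK
  at node 35 with bounds (27, +inf): OK
No violation found at any node.
Result: Valid BST


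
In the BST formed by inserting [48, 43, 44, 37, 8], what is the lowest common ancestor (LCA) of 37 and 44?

Tree insertion order: [48, 43, 44, 37, 8]
Tree (level-order array): [48, 43, None, 37, 44, 8]
In a BST, the LCA of p=37, q=44 is the first node v on the
root-to-leaf path with p <= v <= q (go left if both < v, right if both > v).
Walk from root:
  at 48: both 37 and 44 < 48, go left
  at 43: 37 <= 43 <= 44, this is the LCA
LCA = 43


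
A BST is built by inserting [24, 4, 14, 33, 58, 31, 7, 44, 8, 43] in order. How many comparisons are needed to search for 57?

Search path for 57: 24 -> 33 -> 58 -> 44
Found: False
Comparisons: 4


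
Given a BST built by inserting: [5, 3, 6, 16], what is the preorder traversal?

Tree insertion order: [5, 3, 6, 16]
Tree (level-order array): [5, 3, 6, None, None, None, 16]
Preorder traversal: [5, 3, 6, 16]


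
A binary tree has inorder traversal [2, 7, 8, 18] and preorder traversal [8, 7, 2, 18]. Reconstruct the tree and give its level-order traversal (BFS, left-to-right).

Inorder:  [2, 7, 8, 18]
Preorder: [8, 7, 2, 18]
Algorithm: preorder visits root first, so consume preorder in order;
for each root, split the current inorder slice at that value into
left-subtree inorder and right-subtree inorder, then recurse.
Recursive splits:
  root=8; inorder splits into left=[2, 7], right=[18]
  root=7; inorder splits into left=[2], right=[]
  root=2; inorder splits into left=[], right=[]
  root=18; inorder splits into left=[], right=[]
Reconstructed level-order: [8, 7, 18, 2]


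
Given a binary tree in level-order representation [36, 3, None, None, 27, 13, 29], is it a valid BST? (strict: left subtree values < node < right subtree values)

Level-order array: [36, 3, None, None, 27, 13, 29]
Validate using subtree bounds (lo, hi): at each node, require lo < value < hi,
then recurse left with hi=value and right with lo=value.
Preorder trace (stopping at first violation):
  at node 36 with bounds (-inf, +inf): OK
  at node 3 with bounds (-inf, 36): OK
  at node 27 with bounds (3, 36): OK
  at node 13 with bounds (3, 27): OK
  at node 29 with bounds (27, 36): OK
No violation found at any node.
Result: Valid BST


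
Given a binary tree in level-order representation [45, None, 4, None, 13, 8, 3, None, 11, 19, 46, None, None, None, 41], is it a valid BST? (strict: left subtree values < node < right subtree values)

Level-order array: [45, None, 4, None, 13, 8, 3, None, 11, 19, 46, None, None, None, 41]
Validate using subtree bounds (lo, hi): at each node, require lo < value < hi,
then recurse left with hi=value and right with lo=value.
Preorder trace (stopping at first violation):
  at node 45 with bounds (-inf, +inf): OK
  at node 4 with bounds (45, +inf): VIOLATION
Node 4 violates its bound: not (45 < 4 < +inf).
Result: Not a valid BST


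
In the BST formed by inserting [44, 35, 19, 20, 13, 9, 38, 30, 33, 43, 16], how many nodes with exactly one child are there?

Tree built from: [44, 35, 19, 20, 13, 9, 38, 30, 33, 43, 16]
Tree (level-order array): [44, 35, None, 19, 38, 13, 20, None, 43, 9, 16, None, 30, None, None, None, None, None, None, None, 33]
Rule: These are nodes with exactly 1 non-null child.
Per-node child counts:
  node 44: 1 child(ren)
  node 35: 2 child(ren)
  node 19: 2 child(ren)
  node 13: 2 child(ren)
  node 9: 0 child(ren)
  node 16: 0 child(ren)
  node 20: 1 child(ren)
  node 30: 1 child(ren)
  node 33: 0 child(ren)
  node 38: 1 child(ren)
  node 43: 0 child(ren)
Matching nodes: [44, 20, 30, 38]
Count of nodes with exactly one child: 4


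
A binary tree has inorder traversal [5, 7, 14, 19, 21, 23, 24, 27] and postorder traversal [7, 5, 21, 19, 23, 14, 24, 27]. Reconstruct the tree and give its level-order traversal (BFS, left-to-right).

Inorder:   [5, 7, 14, 19, 21, 23, 24, 27]
Postorder: [7, 5, 21, 19, 23, 14, 24, 27]
Algorithm: postorder visits root last, so walk postorder right-to-left;
each value is the root of the current inorder slice — split it at that
value, recurse on the right subtree first, then the left.
Recursive splits:
  root=27; inorder splits into left=[5, 7, 14, 19, 21, 23, 24], right=[]
  root=24; inorder splits into left=[5, 7, 14, 19, 21, 23], right=[]
  root=14; inorder splits into left=[5, 7], right=[19, 21, 23]
  root=23; inorder splits into left=[19, 21], right=[]
  root=19; inorder splits into left=[], right=[21]
  root=21; inorder splits into left=[], right=[]
  root=5; inorder splits into left=[], right=[7]
  root=7; inorder splits into left=[], right=[]
Reconstructed level-order: [27, 24, 14, 5, 23, 7, 19, 21]


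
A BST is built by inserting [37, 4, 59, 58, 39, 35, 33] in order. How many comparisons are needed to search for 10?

Search path for 10: 37 -> 4 -> 35 -> 33
Found: False
Comparisons: 4


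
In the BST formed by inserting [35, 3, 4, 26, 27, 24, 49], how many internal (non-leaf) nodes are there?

Tree built from: [35, 3, 4, 26, 27, 24, 49]
Tree (level-order array): [35, 3, 49, None, 4, None, None, None, 26, 24, 27]
Rule: An internal node has at least one child.
Per-node child counts:
  node 35: 2 child(ren)
  node 3: 1 child(ren)
  node 4: 1 child(ren)
  node 26: 2 child(ren)
  node 24: 0 child(ren)
  node 27: 0 child(ren)
  node 49: 0 child(ren)
Matching nodes: [35, 3, 4, 26]
Count of internal (non-leaf) nodes: 4


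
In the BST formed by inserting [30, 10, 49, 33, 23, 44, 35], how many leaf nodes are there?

Tree built from: [30, 10, 49, 33, 23, 44, 35]
Tree (level-order array): [30, 10, 49, None, 23, 33, None, None, None, None, 44, 35]
Rule: A leaf has 0 children.
Per-node child counts:
  node 30: 2 child(ren)
  node 10: 1 child(ren)
  node 23: 0 child(ren)
  node 49: 1 child(ren)
  node 33: 1 child(ren)
  node 44: 1 child(ren)
  node 35: 0 child(ren)
Matching nodes: [23, 35]
Count of leaf nodes: 2


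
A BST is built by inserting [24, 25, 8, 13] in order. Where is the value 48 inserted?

Starting tree (level order): [24, 8, 25, None, 13]
Insertion path: 24 -> 25
Result: insert 48 as right child of 25
Final tree (level order): [24, 8, 25, None, 13, None, 48]


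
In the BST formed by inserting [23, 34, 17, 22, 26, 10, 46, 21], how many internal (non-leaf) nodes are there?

Tree built from: [23, 34, 17, 22, 26, 10, 46, 21]
Tree (level-order array): [23, 17, 34, 10, 22, 26, 46, None, None, 21]
Rule: An internal node has at least one child.
Per-node child counts:
  node 23: 2 child(ren)
  node 17: 2 child(ren)
  node 10: 0 child(ren)
  node 22: 1 child(ren)
  node 21: 0 child(ren)
  node 34: 2 child(ren)
  node 26: 0 child(ren)
  node 46: 0 child(ren)
Matching nodes: [23, 17, 22, 34]
Count of internal (non-leaf) nodes: 4


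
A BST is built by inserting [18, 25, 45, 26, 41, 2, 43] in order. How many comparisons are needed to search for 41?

Search path for 41: 18 -> 25 -> 45 -> 26 -> 41
Found: True
Comparisons: 5


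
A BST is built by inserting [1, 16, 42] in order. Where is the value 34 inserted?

Starting tree (level order): [1, None, 16, None, 42]
Insertion path: 1 -> 16 -> 42
Result: insert 34 as left child of 42
Final tree (level order): [1, None, 16, None, 42, 34]


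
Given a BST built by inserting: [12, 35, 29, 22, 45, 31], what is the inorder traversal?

Tree insertion order: [12, 35, 29, 22, 45, 31]
Tree (level-order array): [12, None, 35, 29, 45, 22, 31]
Inorder traversal: [12, 22, 29, 31, 35, 45]


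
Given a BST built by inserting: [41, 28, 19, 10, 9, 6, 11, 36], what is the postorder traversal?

Tree insertion order: [41, 28, 19, 10, 9, 6, 11, 36]
Tree (level-order array): [41, 28, None, 19, 36, 10, None, None, None, 9, 11, 6]
Postorder traversal: [6, 9, 11, 10, 19, 36, 28, 41]


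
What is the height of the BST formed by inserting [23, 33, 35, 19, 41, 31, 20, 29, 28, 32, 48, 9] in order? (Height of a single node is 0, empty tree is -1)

Insertion order: [23, 33, 35, 19, 41, 31, 20, 29, 28, 32, 48, 9]
Tree (level-order array): [23, 19, 33, 9, 20, 31, 35, None, None, None, None, 29, 32, None, 41, 28, None, None, None, None, 48]
Compute height bottom-up (empty subtree = -1):
  height(9) = 1 + max(-1, -1) = 0
  height(20) = 1 + max(-1, -1) = 0
  height(19) = 1 + max(0, 0) = 1
  height(28) = 1 + max(-1, -1) = 0
  height(29) = 1 + max(0, -1) = 1
  height(32) = 1 + max(-1, -1) = 0
  height(31) = 1 + max(1, 0) = 2
  height(48) = 1 + max(-1, -1) = 0
  height(41) = 1 + max(-1, 0) = 1
  height(35) = 1 + max(-1, 1) = 2
  height(33) = 1 + max(2, 2) = 3
  height(23) = 1 + max(1, 3) = 4
Height = 4


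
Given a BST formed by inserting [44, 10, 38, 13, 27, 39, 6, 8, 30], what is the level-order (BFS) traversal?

Tree insertion order: [44, 10, 38, 13, 27, 39, 6, 8, 30]
Tree (level-order array): [44, 10, None, 6, 38, None, 8, 13, 39, None, None, None, 27, None, None, None, 30]
BFS from the root, enqueuing left then right child of each popped node:
  queue [44] -> pop 44, enqueue [10], visited so far: [44]
  queue [10] -> pop 10, enqueue [6, 38], visited so far: [44, 10]
  queue [6, 38] -> pop 6, enqueue [8], visited so far: [44, 10, 6]
  queue [38, 8] -> pop 38, enqueue [13, 39], visited so far: [44, 10, 6, 38]
  queue [8, 13, 39] -> pop 8, enqueue [none], visited so far: [44, 10, 6, 38, 8]
  queue [13, 39] -> pop 13, enqueue [27], visited so far: [44, 10, 6, 38, 8, 13]
  queue [39, 27] -> pop 39, enqueue [none], visited so far: [44, 10, 6, 38, 8, 13, 39]
  queue [27] -> pop 27, enqueue [30], visited so far: [44, 10, 6, 38, 8, 13, 39, 27]
  queue [30] -> pop 30, enqueue [none], visited so far: [44, 10, 6, 38, 8, 13, 39, 27, 30]
Result: [44, 10, 6, 38, 8, 13, 39, 27, 30]


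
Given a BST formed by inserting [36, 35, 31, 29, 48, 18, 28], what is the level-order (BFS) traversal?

Tree insertion order: [36, 35, 31, 29, 48, 18, 28]
Tree (level-order array): [36, 35, 48, 31, None, None, None, 29, None, 18, None, None, 28]
BFS from the root, enqueuing left then right child of each popped node:
  queue [36] -> pop 36, enqueue [35, 48], visited so far: [36]
  queue [35, 48] -> pop 35, enqueue [31], visited so far: [36, 35]
  queue [48, 31] -> pop 48, enqueue [none], visited so far: [36, 35, 48]
  queue [31] -> pop 31, enqueue [29], visited so far: [36, 35, 48, 31]
  queue [29] -> pop 29, enqueue [18], visited so far: [36, 35, 48, 31, 29]
  queue [18] -> pop 18, enqueue [28], visited so far: [36, 35, 48, 31, 29, 18]
  queue [28] -> pop 28, enqueue [none], visited so far: [36, 35, 48, 31, 29, 18, 28]
Result: [36, 35, 48, 31, 29, 18, 28]


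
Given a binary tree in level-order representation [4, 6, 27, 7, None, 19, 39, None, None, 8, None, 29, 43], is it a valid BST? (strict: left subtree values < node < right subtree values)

Level-order array: [4, 6, 27, 7, None, 19, 39, None, None, 8, None, 29, 43]
Validate using subtree bounds (lo, hi): at each node, require lo < value < hi,
then recurse left with hi=value and right with lo=value.
Preorder trace (stopping at first violation):
  at node 4 with bounds (-inf, +inf): OK
  at node 6 with bounds (-inf, 4): VIOLATION
Node 6 violates its bound: not (-inf < 6 < 4).
Result: Not a valid BST


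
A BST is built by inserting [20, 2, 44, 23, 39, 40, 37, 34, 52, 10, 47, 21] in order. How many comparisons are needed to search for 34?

Search path for 34: 20 -> 44 -> 23 -> 39 -> 37 -> 34
Found: True
Comparisons: 6


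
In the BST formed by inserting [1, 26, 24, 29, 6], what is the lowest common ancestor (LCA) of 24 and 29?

Tree insertion order: [1, 26, 24, 29, 6]
Tree (level-order array): [1, None, 26, 24, 29, 6]
In a BST, the LCA of p=24, q=29 is the first node v on the
root-to-leaf path with p <= v <= q (go left if both < v, right if both > v).
Walk from root:
  at 1: both 24 and 29 > 1, go right
  at 26: 24 <= 26 <= 29, this is the LCA
LCA = 26


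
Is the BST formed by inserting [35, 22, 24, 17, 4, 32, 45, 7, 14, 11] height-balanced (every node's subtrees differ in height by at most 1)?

Tree (level-order array): [35, 22, 45, 17, 24, None, None, 4, None, None, 32, None, 7, None, None, None, 14, 11]
Definition: a tree is height-balanced if, at every node, |h(left) - h(right)| <= 1 (empty subtree has height -1).
Bottom-up per-node check:
  node 11: h_left=-1, h_right=-1, diff=0 [OK], height=0
  node 14: h_left=0, h_right=-1, diff=1 [OK], height=1
  node 7: h_left=-1, h_right=1, diff=2 [FAIL (|-1-1|=2 > 1)], height=2
  node 4: h_left=-1, h_right=2, diff=3 [FAIL (|-1-2|=3 > 1)], height=3
  node 17: h_left=3, h_right=-1, diff=4 [FAIL (|3--1|=4 > 1)], height=4
  node 32: h_left=-1, h_right=-1, diff=0 [OK], height=0
  node 24: h_left=-1, h_right=0, diff=1 [OK], height=1
  node 22: h_left=4, h_right=1, diff=3 [FAIL (|4-1|=3 > 1)], height=5
  node 45: h_left=-1, h_right=-1, diff=0 [OK], height=0
  node 35: h_left=5, h_right=0, diff=5 [FAIL (|5-0|=5 > 1)], height=6
Node 7 violates the condition: |-1 - 1| = 2 > 1.
Result: Not balanced


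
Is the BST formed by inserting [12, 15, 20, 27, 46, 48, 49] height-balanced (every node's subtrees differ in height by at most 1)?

Tree (level-order array): [12, None, 15, None, 20, None, 27, None, 46, None, 48, None, 49]
Definition: a tree is height-balanced if, at every node, |h(left) - h(right)| <= 1 (empty subtree has height -1).
Bottom-up per-node check:
  node 49: h_left=-1, h_right=-1, diff=0 [OK], height=0
  node 48: h_left=-1, h_right=0, diff=1 [OK], height=1
  node 46: h_left=-1, h_right=1, diff=2 [FAIL (|-1-1|=2 > 1)], height=2
  node 27: h_left=-1, h_right=2, diff=3 [FAIL (|-1-2|=3 > 1)], height=3
  node 20: h_left=-1, h_right=3, diff=4 [FAIL (|-1-3|=4 > 1)], height=4
  node 15: h_left=-1, h_right=4, diff=5 [FAIL (|-1-4|=5 > 1)], height=5
  node 12: h_left=-1, h_right=5, diff=6 [FAIL (|-1-5|=6 > 1)], height=6
Node 46 violates the condition: |-1 - 1| = 2 > 1.
Result: Not balanced


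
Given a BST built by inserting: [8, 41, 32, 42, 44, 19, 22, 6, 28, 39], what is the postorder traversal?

Tree insertion order: [8, 41, 32, 42, 44, 19, 22, 6, 28, 39]
Tree (level-order array): [8, 6, 41, None, None, 32, 42, 19, 39, None, 44, None, 22, None, None, None, None, None, 28]
Postorder traversal: [6, 28, 22, 19, 39, 32, 44, 42, 41, 8]


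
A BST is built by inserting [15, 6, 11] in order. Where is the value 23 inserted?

Starting tree (level order): [15, 6, None, None, 11]
Insertion path: 15
Result: insert 23 as right child of 15
Final tree (level order): [15, 6, 23, None, 11]


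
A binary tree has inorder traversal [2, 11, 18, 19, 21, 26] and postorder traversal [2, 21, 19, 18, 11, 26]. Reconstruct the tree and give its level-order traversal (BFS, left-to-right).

Inorder:   [2, 11, 18, 19, 21, 26]
Postorder: [2, 21, 19, 18, 11, 26]
Algorithm: postorder visits root last, so walk postorder right-to-left;
each value is the root of the current inorder slice — split it at that
value, recurse on the right subtree first, then the left.
Recursive splits:
  root=26; inorder splits into left=[2, 11, 18, 19, 21], right=[]
  root=11; inorder splits into left=[2], right=[18, 19, 21]
  root=18; inorder splits into left=[], right=[19, 21]
  root=19; inorder splits into left=[], right=[21]
  root=21; inorder splits into left=[], right=[]
  root=2; inorder splits into left=[], right=[]
Reconstructed level-order: [26, 11, 2, 18, 19, 21]


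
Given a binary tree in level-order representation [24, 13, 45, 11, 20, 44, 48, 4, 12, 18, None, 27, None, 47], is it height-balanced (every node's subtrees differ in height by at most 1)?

Tree (level-order array): [24, 13, 45, 11, 20, 44, 48, 4, 12, 18, None, 27, None, 47]
Definition: a tree is height-balanced if, at every node, |h(left) - h(right)| <= 1 (empty subtree has height -1).
Bottom-up per-node check:
  node 4: h_left=-1, h_right=-1, diff=0 [OK], height=0
  node 12: h_left=-1, h_right=-1, diff=0 [OK], height=0
  node 11: h_left=0, h_right=0, diff=0 [OK], height=1
  node 18: h_left=-1, h_right=-1, diff=0 [OK], height=0
  node 20: h_left=0, h_right=-1, diff=1 [OK], height=1
  node 13: h_left=1, h_right=1, diff=0 [OK], height=2
  node 27: h_left=-1, h_right=-1, diff=0 [OK], height=0
  node 44: h_left=0, h_right=-1, diff=1 [OK], height=1
  node 47: h_left=-1, h_right=-1, diff=0 [OK], height=0
  node 48: h_left=0, h_right=-1, diff=1 [OK], height=1
  node 45: h_left=1, h_right=1, diff=0 [OK], height=2
  node 24: h_left=2, h_right=2, diff=0 [OK], height=3
All nodes satisfy the balance condition.
Result: Balanced
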